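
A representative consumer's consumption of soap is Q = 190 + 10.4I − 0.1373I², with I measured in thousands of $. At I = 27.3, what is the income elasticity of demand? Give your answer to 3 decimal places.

0.213

At I = 27.3: Q = 371.5917.
dQ/dI = 10.4 − 0.2746I = 2.90342.
η = (dQ/dI)·(I/Q) = 2.90342 × (27.3/371.5917) = 0.213.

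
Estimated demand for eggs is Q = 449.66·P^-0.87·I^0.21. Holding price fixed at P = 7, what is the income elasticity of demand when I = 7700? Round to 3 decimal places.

0.210

For a multiplicative demand Q = A·P^α·I^β, the income elasticity is β everywhere.
Here β = 0.21, so η = 0.210.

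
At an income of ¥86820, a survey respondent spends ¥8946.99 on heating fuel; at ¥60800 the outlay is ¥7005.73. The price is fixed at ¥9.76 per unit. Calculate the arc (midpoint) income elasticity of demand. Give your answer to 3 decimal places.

With a constant price, Q₁ = 8946.99/9.76 = 916.700 and Q₂ = 7005.73/9.76 = 717.800 (equivalently, work directly with expenditure since P cancels).
Midpoint %ΔQ = (7005.73 − 8946.99)/7976.36 = -0.24338; midpoint %ΔI = (60800 − 86820)/73810 = -0.35253.
η = -0.24338 / -0.35253 = 0.690.

0.690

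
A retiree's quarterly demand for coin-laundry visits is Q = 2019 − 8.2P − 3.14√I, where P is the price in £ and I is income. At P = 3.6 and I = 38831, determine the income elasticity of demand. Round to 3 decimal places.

At P = 3.6, I = 38831: Q = 1370.725.
Holding P constant, ∂Q/∂I = -3.14/(2√I) = -0.00796729.
η_I = (∂Q/∂I)·(I/Q) = -0.00796729 × (38831/1370.725) = -0.226.

-0.226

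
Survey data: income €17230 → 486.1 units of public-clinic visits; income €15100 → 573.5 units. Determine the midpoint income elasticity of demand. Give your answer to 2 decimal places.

-1.25

ΔQ = 573.5 − 486.1 = 87.4; midpoint Q̄ = (486.1 + 573.5)/2 = 529.8.
ΔI = 15100 − 17230 = -2130; midpoint Ī = (17230 + 15100)/2 = 16165.
η = (ΔQ/Q̄) ÷ (ΔI/Ī) = (87.4/529.8) ÷ (-2130/16165) = -1.25.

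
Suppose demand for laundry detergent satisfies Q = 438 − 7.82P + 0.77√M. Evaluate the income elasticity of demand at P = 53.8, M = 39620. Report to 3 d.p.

At P = 53.8, M = 39620: Q = 170.551.
Holding P constant, ∂Q/∂M = 0.77/(2√M) = 0.00193421.
η_M = (∂Q/∂M)·(M/Q) = 0.00193421 × (39620/170.551) = 0.449.

0.449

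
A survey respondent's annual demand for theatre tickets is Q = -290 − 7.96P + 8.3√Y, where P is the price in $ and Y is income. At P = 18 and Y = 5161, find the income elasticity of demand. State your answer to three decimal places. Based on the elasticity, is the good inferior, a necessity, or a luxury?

At P = 18, Y = 5161: Q = 162.993.
Holding P constant, ∂Q/∂Y = 8.3/(2√Y) = 0.0577672.
η_Y = (∂Q/∂Y)·(Y/Q) = 0.0577672 × (5161/162.993) = 1.829.
Since η > 1, this is a luxury.

1.829 (luxury)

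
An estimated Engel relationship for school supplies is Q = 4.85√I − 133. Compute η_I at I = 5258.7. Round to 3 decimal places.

0.804

At I = 5258.7: Q = 218.707.
dQ/dI = 4.85/(2√I) = 0.0334405 at this income.
η = (dQ/dI)·(I/Q) = 0.0334405 × (5258.7/218.707) = 0.804.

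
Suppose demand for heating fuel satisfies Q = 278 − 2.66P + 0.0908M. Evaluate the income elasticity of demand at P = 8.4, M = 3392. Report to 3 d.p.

At P = 8.4, M = 3392: Q = 563.650.
Holding P constant, ∂Q/∂M = 0.0908.
η_M = (∂Q/∂M)·(M/Q) = 0.0908 × (3392/563.650) = 0.546.

0.546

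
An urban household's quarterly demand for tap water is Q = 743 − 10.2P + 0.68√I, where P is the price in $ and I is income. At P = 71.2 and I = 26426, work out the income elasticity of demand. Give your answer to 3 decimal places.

0.434

At P = 71.2, I = 26426: Q = 127.301.
Holding P constant, ∂Q/∂I = 0.68/(2√I) = 0.00209153.
η_I = (∂Q/∂I)·(I/Q) = 0.00209153 × (26426/127.301) = 0.434.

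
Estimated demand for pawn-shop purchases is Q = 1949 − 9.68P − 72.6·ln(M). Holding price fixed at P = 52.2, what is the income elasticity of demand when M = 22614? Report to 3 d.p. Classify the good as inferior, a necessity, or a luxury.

At P = 52.2, M = 22614: Q = 715.793.
Holding P constant, ∂Q/∂M = -72.6/M = -0.0032104.
η_M = (∂Q/∂M)·(M/Q) = -0.0032104 × (22614/715.793) = -0.101.
Since η < 0, this is an inferior good.

-0.101 (inferior good)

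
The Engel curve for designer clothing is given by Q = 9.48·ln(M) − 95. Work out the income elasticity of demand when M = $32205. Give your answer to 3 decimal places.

At M = 32205: Q = 3.401.
dQ/dM = 9.48/M = 0.000294364 at this income.
η = (dQ/dM)·(M/Q) = 0.000294364 × (32205/3.401) = 2.787.

2.787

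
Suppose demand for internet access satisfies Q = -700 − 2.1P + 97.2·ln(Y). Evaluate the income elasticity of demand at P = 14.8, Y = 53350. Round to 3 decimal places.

0.297

At P = 14.8, Y = 53350: Q = 326.906.
Holding P constant, ∂Q/∂Y = 97.2/Y = 0.00182193.
η_Y = (∂Q/∂Y)·(Y/Q) = 0.00182193 × (53350/326.906) = 0.297.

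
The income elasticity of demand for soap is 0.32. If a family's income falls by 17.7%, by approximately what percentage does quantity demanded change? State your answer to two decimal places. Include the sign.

-5.66%

%ΔQ ≈ η × %ΔI = 0.32 × (-17.7%) = -5.66%.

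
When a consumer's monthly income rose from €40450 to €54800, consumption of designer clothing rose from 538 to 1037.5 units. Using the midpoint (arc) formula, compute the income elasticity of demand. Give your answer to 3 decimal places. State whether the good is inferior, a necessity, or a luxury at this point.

2.104 (luxury)

ΔQ = 1037.5 − 538 = 499.5; midpoint Q̄ = (538 + 1037.5)/2 = 787.75.
ΔI = 54800 − 40450 = 14350; midpoint Ī = (40450 + 54800)/2 = 47625.
η = (ΔQ/Q̄) ÷ (ΔI/Ī) = (499.5/787.75) ÷ (14350/47625) = 2.104.
η > 1 ⇒ luxury.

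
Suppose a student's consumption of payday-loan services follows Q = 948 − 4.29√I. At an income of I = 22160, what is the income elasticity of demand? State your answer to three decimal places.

At I = 22160: Q = 309.381.
dQ/dI = -4.29/(2√I) = -0.0144093 at this income.
η = (dQ/dI)·(I/Q) = -0.0144093 × (22160/309.381) = -1.032.

-1.032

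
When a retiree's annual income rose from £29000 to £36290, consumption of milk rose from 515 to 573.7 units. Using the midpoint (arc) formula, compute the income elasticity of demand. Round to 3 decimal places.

ΔQ = 573.7 − 515 = 58.7; midpoint Q̄ = (515 + 573.7)/2 = 544.35.
ΔI = 36290 − 29000 = 7290; midpoint Ī = (29000 + 36290)/2 = 32645.
η = (ΔQ/Q̄) ÷ (ΔI/Ī) = (58.7/544.35) ÷ (7290/32645) = 0.483.

0.483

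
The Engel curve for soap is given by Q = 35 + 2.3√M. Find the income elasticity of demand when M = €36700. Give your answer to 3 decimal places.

0.463

At M = 36700: Q = 475.617.
dQ/dM = 2.3/(2√M) = 0.00600295 at this income.
η = (dQ/dM)·(M/Q) = 0.00600295 × (36700/475.617) = 0.463.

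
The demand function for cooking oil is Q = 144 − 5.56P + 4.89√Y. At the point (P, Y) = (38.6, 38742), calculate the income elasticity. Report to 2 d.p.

0.54

At P = 38.6, Y = 38742: Q = 891.882.
Holding P constant, ∂Q/∂Y = 4.89/(2√Y) = 0.0124219.
η_Y = (∂Q/∂Y)·(Y/Q) = 0.0124219 × (38742/891.882) = 0.54.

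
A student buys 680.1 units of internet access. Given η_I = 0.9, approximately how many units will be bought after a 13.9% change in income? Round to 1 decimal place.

%ΔQ ≈ η × %ΔI = 0.9 × 13.9% = 12.51%.
New Q ≈ 680.1 × (1 + 0.1251) = 765.2.

765.2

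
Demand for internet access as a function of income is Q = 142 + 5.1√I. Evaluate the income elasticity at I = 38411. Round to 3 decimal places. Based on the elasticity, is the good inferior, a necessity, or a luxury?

At I = 38411: Q = 1141.535.
dQ/dI = 5.1/(2√I) = 0.0130111 at this income.
η = (dQ/dI)·(I/Q) = 0.0130111 × (38411/1141.535) = 0.438.
Since 0 < η < 1, the good is a necessity.

0.438 (necessity)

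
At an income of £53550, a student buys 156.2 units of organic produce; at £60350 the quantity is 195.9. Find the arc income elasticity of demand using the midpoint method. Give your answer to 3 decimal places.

1.889

ΔQ = 195.9 − 156.2 = 39.7; midpoint Q̄ = (156.2 + 195.9)/2 = 176.05.
ΔI = 60350 − 53550 = 6800; midpoint Ī = (53550 + 60350)/2 = 56950.
η = (ΔQ/Q̄) ÷ (ΔI/Ī) = (39.7/176.05) ÷ (6800/56950) = 1.889.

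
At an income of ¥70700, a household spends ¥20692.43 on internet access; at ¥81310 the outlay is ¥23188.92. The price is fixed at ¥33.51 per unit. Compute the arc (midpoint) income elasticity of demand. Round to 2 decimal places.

With a constant price, Q₁ = 20692.43/33.51 = 617.500 and Q₂ = 23188.92/33.51 = 692.000 (equivalently, work directly with expenditure since P cancels).
Midpoint %ΔQ = (23188.92 − 20692.43)/21940.68 = 0.11378; midpoint %ΔI = (81310 − 70700)/76005 = 0.13960.
η = 0.11378 / 0.13960 = 0.82.

0.82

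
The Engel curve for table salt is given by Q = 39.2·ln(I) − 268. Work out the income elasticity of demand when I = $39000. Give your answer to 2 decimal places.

At I = 39000: Q = 146.396.
dQ/dI = 39.2/I = 0.00100513 at this income.
η = (dQ/dI)·(I/Q) = 0.00100513 × (39000/146.396) = 0.27.

0.27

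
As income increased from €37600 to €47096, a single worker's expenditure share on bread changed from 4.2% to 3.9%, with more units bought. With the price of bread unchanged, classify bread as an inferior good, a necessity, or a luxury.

Quantity rises but the budget share falls as income rises, so 0 < η < 1.

necessity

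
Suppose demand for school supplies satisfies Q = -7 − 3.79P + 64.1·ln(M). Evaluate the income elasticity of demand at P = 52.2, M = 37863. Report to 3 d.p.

0.136

At P = 52.2, M = 37863: Q = 470.887.
Holding P constant, ∂Q/∂M = 64.1/M = 0.00169295.
η_M = (∂Q/∂M)·(M/Q) = 0.00169295 × (37863/470.887) = 0.136.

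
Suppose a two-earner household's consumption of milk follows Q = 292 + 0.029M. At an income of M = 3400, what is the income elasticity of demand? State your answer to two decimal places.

At M = 3400: Q = 390.600.
dQ/dM = 0.029.
η = (dQ/dM)·(M/Q) = 0.029 × (3400/390.600) = 0.25.

0.25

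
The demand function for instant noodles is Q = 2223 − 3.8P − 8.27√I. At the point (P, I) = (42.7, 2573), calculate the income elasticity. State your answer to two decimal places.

-0.13

At P = 42.7, I = 2573: Q = 1641.246.
Holding P constant, ∂Q/∂I = -8.27/(2√I) = -0.0815184.
η_I = (∂Q/∂I)·(I/Q) = -0.0815184 × (2573/1641.246) = -0.13.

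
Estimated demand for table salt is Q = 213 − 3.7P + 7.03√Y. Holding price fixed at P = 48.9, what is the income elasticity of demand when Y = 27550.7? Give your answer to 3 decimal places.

0.487

At P = 48.9, Y = 27550.7: Q = 1198.938.
Holding P constant, ∂Q/∂Y = 7.03/(2√Y) = 0.0211767.
η_Y = (∂Q/∂Y)·(Y/Q) = 0.0211767 × (27550.7/1198.938) = 0.487.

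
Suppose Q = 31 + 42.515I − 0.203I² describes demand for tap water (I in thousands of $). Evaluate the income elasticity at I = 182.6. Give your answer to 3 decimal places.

-5.629

At I = 182.6: Q = 1025.6587.
dQ/dI = 42.515 − 0.406I = -31.62060.
η = (dQ/dI)·(I/Q) = -31.62060 × (182.6/1025.6587) = -5.629.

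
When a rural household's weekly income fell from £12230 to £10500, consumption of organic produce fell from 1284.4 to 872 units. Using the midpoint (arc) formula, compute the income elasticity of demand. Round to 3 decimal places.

2.513

ΔQ = 872 − 1284.4 = -412.4; midpoint Q̄ = (1284.4 + 872)/2 = 1078.2.
ΔI = 10500 − 12230 = -1730; midpoint Ī = (12230 + 10500)/2 = 11365.
η = (ΔQ/Q̄) ÷ (ΔI/Ī) = (-412.4/1078.2) ÷ (-1730/11365) = 2.513.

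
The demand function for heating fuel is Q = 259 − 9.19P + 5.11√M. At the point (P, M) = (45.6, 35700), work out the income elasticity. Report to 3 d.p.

0.599

At P = 45.6, M = 35700: Q = 805.442.
Holding P constant, ∂Q/∂M = 5.11/(2√M) = 0.0135225.
η_M = (∂Q/∂M)·(M/Q) = 0.0135225 × (35700/805.442) = 0.599.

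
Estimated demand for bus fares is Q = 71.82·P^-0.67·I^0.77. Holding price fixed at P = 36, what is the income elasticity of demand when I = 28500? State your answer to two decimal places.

0.77

For a multiplicative demand Q = A·P^α·I^β, the income elasticity is β everywhere.
Here β = 0.77, so η = 0.77.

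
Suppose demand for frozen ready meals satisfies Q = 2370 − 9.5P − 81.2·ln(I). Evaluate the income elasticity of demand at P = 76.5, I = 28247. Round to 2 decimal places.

At P = 76.5, I = 28247: Q = 811.052.
Holding P constant, ∂Q/∂I = -81.2/I = -0.00287464.
η_I = (∂Q/∂I)·(I/Q) = -0.00287464 × (28247/811.052) = -0.10.

-0.10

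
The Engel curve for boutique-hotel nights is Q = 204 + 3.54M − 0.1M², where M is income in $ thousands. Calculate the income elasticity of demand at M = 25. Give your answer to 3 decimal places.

At M = 25: Q = 230.0000.
dQ/dM = 3.54 − 0.2M = -1.46000.
η = (dQ/dM)·(M/Q) = -1.46000 × (25/230.0000) = -0.159.

-0.159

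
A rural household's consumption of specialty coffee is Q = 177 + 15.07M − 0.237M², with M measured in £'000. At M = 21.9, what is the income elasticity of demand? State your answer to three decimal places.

0.261

At M = 21.9: Q = 393.3654.
dQ/dM = 15.07 − 0.474M = 4.68940.
η = (dQ/dM)·(M/Q) = 4.68940 × (21.9/393.3654) = 0.261.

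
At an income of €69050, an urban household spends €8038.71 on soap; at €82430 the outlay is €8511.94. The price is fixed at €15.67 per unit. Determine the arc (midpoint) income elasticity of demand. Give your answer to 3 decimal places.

0.324

With a constant price, Q₁ = 8038.71/15.67 = 513.000 and Q₂ = 8511.94/15.67 = 543.200 (equivalently, work directly with expenditure since P cancels).
Midpoint %ΔQ = (8511.94 − 8038.71)/8275.33 = 0.05719; midpoint %ΔI = (82430 − 69050)/75740 = 0.17666.
η = 0.05719 / 0.17666 = 0.324.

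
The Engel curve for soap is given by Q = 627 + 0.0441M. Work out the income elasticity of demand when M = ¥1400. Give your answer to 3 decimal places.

At M = 1400: Q = 688.740.
dQ/dM = 0.0441.
η = (dQ/dM)·(M/Q) = 0.0441 × (1400/688.740) = 0.090.

0.090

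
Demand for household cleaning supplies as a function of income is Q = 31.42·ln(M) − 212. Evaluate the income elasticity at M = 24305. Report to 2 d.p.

At M = 24305: Q = 105.293.
dQ/dM = 31.42/M = 0.00129274 at this income.
η = (dQ/dM)·(M/Q) = 0.00129274 × (24305/105.293) = 0.30.

0.30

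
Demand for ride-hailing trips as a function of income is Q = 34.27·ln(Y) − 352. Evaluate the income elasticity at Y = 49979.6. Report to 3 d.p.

1.825

At Y = 49979.6: Q = 18.780.
dQ/dY = 34.27/Y = 0.00068568 at this income.
η = (dQ/dY)·(Y/Q) = 0.00068568 × (49979.6/18.780) = 1.825.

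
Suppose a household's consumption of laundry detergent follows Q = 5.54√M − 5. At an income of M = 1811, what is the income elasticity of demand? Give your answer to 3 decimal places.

0.511

At M = 1811: Q = 230.759.
dQ/dM = 5.54/(2√M) = 0.0650909 at this income.
η = (dQ/dM)·(M/Q) = 0.0650909 × (1811/230.759) = 0.511.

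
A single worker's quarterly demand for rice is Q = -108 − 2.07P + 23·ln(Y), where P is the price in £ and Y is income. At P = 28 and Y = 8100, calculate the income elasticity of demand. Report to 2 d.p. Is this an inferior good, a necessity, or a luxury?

At P = 28, Y = 8100: Q = 41.031.
Holding P constant, ∂Q/∂Y = 23/Y = 0.00283951.
η_Y = (∂Q/∂Y)·(Y/Q) = 0.00283951 × (8100/41.031) = 0.56.
Since 0 < η < 1, this is a necessity.

0.56 (necessity)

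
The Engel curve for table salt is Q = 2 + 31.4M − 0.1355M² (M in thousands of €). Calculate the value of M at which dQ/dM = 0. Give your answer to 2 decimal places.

115.87

dQ/dM = 31.4 − 0.271M.
The good is inferior where dQ/dM < 0. Setting dQ/dM = 0 gives M = 31.4 / 0.271 = 115.87.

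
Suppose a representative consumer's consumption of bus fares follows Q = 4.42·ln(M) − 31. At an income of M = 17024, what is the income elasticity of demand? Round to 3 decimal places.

0.366

At M = 17024: Q = 12.061.
dQ/dM = 4.42/M = 0.000259633 at this income.
η = (dQ/dM)·(M/Q) = 0.000259633 × (17024/12.061) = 0.366.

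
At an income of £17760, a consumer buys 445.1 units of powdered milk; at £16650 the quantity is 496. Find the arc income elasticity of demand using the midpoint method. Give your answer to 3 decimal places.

-1.677

ΔQ = 496 − 445.1 = 50.9; midpoint Q̄ = (445.1 + 496)/2 = 470.55.
ΔI = 16650 − 17760 = -1110; midpoint Ī = (17760 + 16650)/2 = 17205.
η = (ΔQ/Q̄) ÷ (ΔI/Ī) = (50.9/470.55) ÷ (-1110/17205) = -1.677.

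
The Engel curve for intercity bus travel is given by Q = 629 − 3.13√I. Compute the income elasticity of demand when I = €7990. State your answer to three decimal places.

-0.401

At I = 7990: Q = 349.219.
dQ/dI = -3.13/(2√I) = -0.0175082 at this income.
η = (dQ/dI)·(I/Q) = -0.0175082 × (7990/349.219) = -0.401.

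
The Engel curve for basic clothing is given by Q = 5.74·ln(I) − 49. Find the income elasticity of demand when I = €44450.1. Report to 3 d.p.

0.462

At I = 44450.1: Q = 12.430.
dQ/dI = 5.74/I = 0.000129134 at this income.
η = (dQ/dI)·(I/Q) = 0.000129134 × (44450.1/12.430) = 0.462.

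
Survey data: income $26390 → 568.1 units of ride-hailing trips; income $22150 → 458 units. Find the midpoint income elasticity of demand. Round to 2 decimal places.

ΔQ = 458 − 568.1 = -110.1; midpoint Q̄ = (568.1 + 458)/2 = 513.05.
ΔI = 22150 − 26390 = -4240; midpoint Ī = (26390 + 22150)/2 = 24270.
η = (ΔQ/Q̄) ÷ (ΔI/Ī) = (-110.1/513.05) ÷ (-4240/24270) = 1.23.

1.23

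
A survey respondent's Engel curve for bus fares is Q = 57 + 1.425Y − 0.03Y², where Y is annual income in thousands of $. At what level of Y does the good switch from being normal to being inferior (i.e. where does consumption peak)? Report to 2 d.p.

23.75

dQ/dY = 1.425 − 0.06Y.
The good is inferior where dQ/dY < 0. Setting dQ/dY = 0 gives Y = 1.425 / 0.06 = 23.75.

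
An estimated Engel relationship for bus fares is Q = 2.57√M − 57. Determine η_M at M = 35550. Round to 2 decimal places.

At M = 35550: Q = 427.566.
dQ/dM = 2.57/(2√M) = 0.00681527 at this income.
η = (dQ/dM)·(M/Q) = 0.00681527 × (35550/427.566) = 0.57.

0.57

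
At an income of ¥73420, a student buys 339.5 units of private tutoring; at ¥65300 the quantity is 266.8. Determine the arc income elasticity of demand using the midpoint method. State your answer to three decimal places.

ΔQ = 266.8 − 339.5 = -72.7; midpoint Q̄ = (339.5 + 266.8)/2 = 303.15.
ΔI = 65300 − 73420 = -8120; midpoint Ī = (73420 + 65300)/2 = 69360.
η = (ΔQ/Q̄) ÷ (ΔI/Ī) = (-72.7/303.15) ÷ (-8120/69360) = 2.048.

2.048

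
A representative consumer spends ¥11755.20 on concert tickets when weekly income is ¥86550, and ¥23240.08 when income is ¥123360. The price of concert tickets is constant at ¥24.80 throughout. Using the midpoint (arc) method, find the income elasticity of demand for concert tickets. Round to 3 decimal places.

1.871

With a constant price, Q₁ = 11755.20/24.80 = 474.000 and Q₂ = 23240.08/24.80 = 937.100 (equivalently, work directly with expenditure since P cancels).
Midpoint %ΔQ = (23240.08 − 11755.20)/17497.64 = 0.65637; midpoint %ΔI = (123360 − 86550)/104955 = 0.35072.
η = 0.65637 / 0.35072 = 1.871.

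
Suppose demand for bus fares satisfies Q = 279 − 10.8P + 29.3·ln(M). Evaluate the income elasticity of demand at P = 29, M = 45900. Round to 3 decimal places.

At P = 29, M = 45900: Q = 280.313.
Holding P constant, ∂Q/∂M = 29.3/M = 0.000638344.
η_M = (∂Q/∂M)·(M/Q) = 0.000638344 × (45900/280.313) = 0.105.

0.105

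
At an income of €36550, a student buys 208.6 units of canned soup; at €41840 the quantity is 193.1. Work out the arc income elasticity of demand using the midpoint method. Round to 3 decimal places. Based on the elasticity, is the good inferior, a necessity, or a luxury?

-0.572 (inferior good)

ΔQ = 193.1 − 208.6 = -15.5; midpoint Q̄ = (208.6 + 193.1)/2 = 200.85.
ΔI = 41840 − 36550 = 5290; midpoint Ī = (36550 + 41840)/2 = 39195.
η = (ΔQ/Q̄) ÷ (ΔI/Ī) = (-15.5/200.85) ÷ (5290/39195) = -0.572.
η < 0 ⇒ inferior good.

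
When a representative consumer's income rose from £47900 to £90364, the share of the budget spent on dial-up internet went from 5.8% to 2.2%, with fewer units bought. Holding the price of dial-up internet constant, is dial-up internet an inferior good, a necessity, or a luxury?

Quantity demanded falls as income rises, so η < 0.

inferior good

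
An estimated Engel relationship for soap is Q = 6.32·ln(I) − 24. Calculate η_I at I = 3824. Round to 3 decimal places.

0.225

At I = 3824: Q = 28.134.
dQ/dI = 6.32/I = 0.00165272 at this income.
η = (dQ/dI)·(I/Q) = 0.00165272 × (3824/28.134) = 0.225.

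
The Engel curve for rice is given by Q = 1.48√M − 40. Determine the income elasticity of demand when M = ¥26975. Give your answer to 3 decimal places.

0.598

At M = 26975: Q = 203.076.
dQ/dM = 1.48/(2√M) = 0.00450558 at this income.
η = (dQ/dM)·(M/Q) = 0.00450558 × (26975/203.076) = 0.598.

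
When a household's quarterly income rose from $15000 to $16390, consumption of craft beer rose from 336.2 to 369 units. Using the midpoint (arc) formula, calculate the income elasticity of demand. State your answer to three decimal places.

1.050

ΔQ = 369 − 336.2 = 32.8; midpoint Q̄ = (336.2 + 369)/2 = 352.6.
ΔI = 16390 − 15000 = 1390; midpoint Ī = (15000 + 16390)/2 = 15695.
η = (ΔQ/Q̄) ÷ (ΔI/Ī) = (32.8/352.6) ÷ (1390/15695) = 1.050.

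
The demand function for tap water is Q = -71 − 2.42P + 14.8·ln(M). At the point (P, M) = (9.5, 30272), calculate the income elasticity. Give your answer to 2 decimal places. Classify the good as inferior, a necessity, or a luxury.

0.25 (necessity)

At P = 9.5, M = 30272: Q = 58.716.
Holding P constant, ∂Q/∂M = 14.8/M = 0.000488901.
η_M = (∂Q/∂M)·(M/Q) = 0.000488901 × (30272/58.716) = 0.25.
Since 0 < η < 1, this is a necessity.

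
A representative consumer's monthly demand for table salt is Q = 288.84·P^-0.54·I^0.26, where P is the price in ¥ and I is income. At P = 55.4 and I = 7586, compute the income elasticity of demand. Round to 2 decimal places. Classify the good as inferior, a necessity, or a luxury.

For a multiplicative demand Q = A·P^α·I^β, the income elasticity is β everywhere.
Here β = 0.26, so η = 0.26.
Since 0 < η < 1, this is a necessity.

0.26 (necessity)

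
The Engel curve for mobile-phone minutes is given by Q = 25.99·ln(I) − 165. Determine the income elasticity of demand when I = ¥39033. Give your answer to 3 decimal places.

0.237

At I = 39033: Q = 109.771.
dQ/dI = 25.99/I = 0.000665847 at this income.
η = (dQ/dI)·(I/Q) = 0.000665847 × (39033/109.771) = 0.237.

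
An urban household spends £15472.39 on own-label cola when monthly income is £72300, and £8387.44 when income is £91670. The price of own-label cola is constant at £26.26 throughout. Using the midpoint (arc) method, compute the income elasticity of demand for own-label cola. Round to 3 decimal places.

With a constant price, Q₁ = 15472.39/26.26 = 589.200 and Q₂ = 8387.44/26.26 = 319.400 (equivalently, work directly with expenditure since P cancels).
Midpoint %ΔQ = (8387.44 − 15472.39)/11929.92 = -0.59388; midpoint %ΔI = (91670 − 72300)/81985 = 0.23626.
η = -0.59388 / 0.23626 = -2.514.

-2.514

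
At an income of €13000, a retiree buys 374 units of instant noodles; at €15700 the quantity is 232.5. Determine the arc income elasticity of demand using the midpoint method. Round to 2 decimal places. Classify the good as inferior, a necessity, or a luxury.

-2.48 (inferior good)

ΔQ = 232.5 − 374 = -141.5; midpoint Q̄ = (374 + 232.5)/2 = 303.25.
ΔI = 15700 − 13000 = 2700; midpoint Ī = (13000 + 15700)/2 = 14350.
η = (ΔQ/Q̄) ÷ (ΔI/Ī) = (-141.5/303.25) ÷ (2700/14350) = -2.48.
η < 0 ⇒ inferior good.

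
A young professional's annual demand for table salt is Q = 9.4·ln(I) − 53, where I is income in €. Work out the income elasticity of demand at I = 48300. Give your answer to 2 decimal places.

At I = 48300: Q = 48.381.
dQ/dI = 9.4/I = 0.000194617 at this income.
η = (dQ/dI)·(I/Q) = 0.000194617 × (48300/48.381) = 0.19.

0.19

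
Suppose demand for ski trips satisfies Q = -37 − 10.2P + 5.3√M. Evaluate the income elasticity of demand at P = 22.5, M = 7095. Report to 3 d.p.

At P = 22.5, M = 7095: Q = 179.929.
Holding P constant, ∂Q/∂M = 5.3/(2√M) = 0.0314608.
η_M = (∂Q/∂M)·(M/Q) = 0.0314608 × (7095/179.929) = 1.241.

1.241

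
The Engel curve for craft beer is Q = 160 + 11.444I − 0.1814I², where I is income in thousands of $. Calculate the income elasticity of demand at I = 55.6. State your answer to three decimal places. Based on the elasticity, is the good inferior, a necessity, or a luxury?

-2.060 (inferior good)

At I = 55.6: Q = 235.5137.
dQ/dI = 11.444 − 0.3628I = -8.72768.
η = (dQ/dI)·(I/Q) = -8.72768 × (55.6/235.5137) = -2.060.
η < 0 ⇒ inferior good.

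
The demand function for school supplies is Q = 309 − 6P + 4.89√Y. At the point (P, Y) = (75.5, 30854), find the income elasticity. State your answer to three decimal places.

0.601

At P = 75.5, Y = 30854: Q = 714.943.
Holding P constant, ∂Q/∂Y = 4.89/(2√Y) = 0.0139195.
η_Y = (∂Q/∂Y)·(Y/Q) = 0.0139195 × (30854/714.943) = 0.601.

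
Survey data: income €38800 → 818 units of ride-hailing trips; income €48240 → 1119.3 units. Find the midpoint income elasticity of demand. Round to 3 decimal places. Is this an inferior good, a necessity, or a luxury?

ΔQ = 1119.3 − 818 = 301.3; midpoint Q̄ = (818 + 1119.3)/2 = 968.65.
ΔI = 48240 − 38800 = 9440; midpoint Ī = (38800 + 48240)/2 = 43520.
η = (ΔQ/Q̄) ÷ (ΔI/Ī) = (301.3/968.65) ÷ (9440/43520) = 1.434.
η > 1 ⇒ luxury.

1.434 (luxury)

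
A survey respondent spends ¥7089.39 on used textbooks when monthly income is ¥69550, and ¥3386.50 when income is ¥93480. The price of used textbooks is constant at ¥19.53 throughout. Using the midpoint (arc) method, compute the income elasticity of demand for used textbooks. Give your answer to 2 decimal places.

With a constant price, Q₁ = 7089.39/19.53 = 363.000 and Q₂ = 3386.50/19.53 = 173.400 (equivalently, work directly with expenditure since P cancels).
Midpoint %ΔQ = (3386.50 − 7089.39)/5237.95 = -0.70694; midpoint %ΔI = (93480 − 69550)/81515 = 0.29357.
η = -0.70694 / 0.29357 = -2.41.

-2.41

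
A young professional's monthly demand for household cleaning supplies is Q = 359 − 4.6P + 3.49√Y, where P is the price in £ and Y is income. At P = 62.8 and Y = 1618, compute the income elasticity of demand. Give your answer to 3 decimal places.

At P = 62.8, Y = 1618: Q = 210.503.
Holding P constant, ∂Q/∂Y = 3.49/(2√Y) = 0.0433817.
η_Y = (∂Q/∂Y)·(Y/Q) = 0.0433817 × (1618/210.503) = 0.333.

0.333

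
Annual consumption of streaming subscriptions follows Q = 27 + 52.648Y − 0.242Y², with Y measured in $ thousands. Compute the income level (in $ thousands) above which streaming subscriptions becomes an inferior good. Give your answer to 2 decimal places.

108.78

dQ/dY = 52.648 − 0.484Y.
The good is inferior where dQ/dY < 0. Setting dQ/dY = 0 gives Y = 52.648 / 0.484 = 108.78.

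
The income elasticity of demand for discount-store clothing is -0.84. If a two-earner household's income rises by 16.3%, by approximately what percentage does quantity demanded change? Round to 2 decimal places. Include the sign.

-13.69%

%ΔQ ≈ η × %ΔI = -0.84 × 16.3% = -13.69%.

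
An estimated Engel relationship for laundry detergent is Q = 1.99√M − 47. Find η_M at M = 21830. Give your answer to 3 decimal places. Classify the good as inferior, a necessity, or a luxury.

0.595 (necessity)

At M = 21830: Q = 247.022.
dQ/dM = 1.99/(2√M) = 0.00673436 at this income.
η = (dQ/dM)·(M/Q) = 0.00673436 × (21830/247.022) = 0.595.
Since 0 < η < 1, the good is a necessity.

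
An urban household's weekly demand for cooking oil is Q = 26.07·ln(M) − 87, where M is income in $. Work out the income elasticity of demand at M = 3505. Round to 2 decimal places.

0.21

At M = 3505: Q = 125.782.
dQ/dM = 26.07/M = 0.00743795 at this income.
η = (dQ/dM)·(M/Q) = 0.00743795 × (3505/125.782) = 0.21.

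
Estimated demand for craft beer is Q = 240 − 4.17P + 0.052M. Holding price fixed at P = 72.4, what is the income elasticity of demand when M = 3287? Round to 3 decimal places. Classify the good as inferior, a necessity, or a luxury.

1.568 (luxury)

At P = 72.4, M = 3287: Q = 109.016.
Holding P constant, ∂Q/∂M = 0.052.
η_M = (∂Q/∂M)·(M/Q) = 0.052 × (3287/109.016) = 1.568.
Since η > 1, this is a luxury.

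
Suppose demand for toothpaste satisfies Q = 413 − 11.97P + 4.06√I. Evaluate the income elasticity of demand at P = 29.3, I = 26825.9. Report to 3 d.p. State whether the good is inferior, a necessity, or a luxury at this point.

0.457 (necessity)

At P = 29.3, I = 26825.9: Q = 727.251.
Holding P constant, ∂Q/∂I = 4.06/(2√I) = 0.0123942.
η_I = (∂Q/∂I)·(I/Q) = 0.0123942 × (26825.9/727.251) = 0.457.
Since 0 < η < 1, this is a necessity.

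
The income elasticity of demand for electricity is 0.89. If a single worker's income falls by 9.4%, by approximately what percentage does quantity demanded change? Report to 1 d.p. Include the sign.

-8.4%

%ΔQ ≈ η × %ΔI = 0.89 × (-9.4%) = -8.4%.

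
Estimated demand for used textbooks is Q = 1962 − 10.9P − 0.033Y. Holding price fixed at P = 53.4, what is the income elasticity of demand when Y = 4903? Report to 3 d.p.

At P = 53.4, Y = 4903: Q = 1218.141.
Holding P constant, ∂Q/∂Y = −0.033.
η_Y = (∂Q/∂Y)·(Y/Q) = -0.033 × (4903/1218.141) = -0.133.

-0.133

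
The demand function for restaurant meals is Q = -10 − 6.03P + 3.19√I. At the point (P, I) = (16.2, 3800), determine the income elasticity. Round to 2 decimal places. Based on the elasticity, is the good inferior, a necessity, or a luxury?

1.11 (luxury)

At P = 16.2, I = 3800: Q = 88.959.
Holding P constant, ∂Q/∂I = 3.19/(2√I) = 0.0258743.
η_I = (∂Q/∂I)·(I/Q) = 0.0258743 × (3800/88.959) = 1.11.
Since η > 1, this is a luxury.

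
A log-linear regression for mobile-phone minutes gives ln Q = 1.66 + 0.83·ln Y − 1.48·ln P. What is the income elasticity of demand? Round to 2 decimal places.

In a log-linear demand, the coefficient on ln Y is the income elasticity.
So η = 0.83.

0.83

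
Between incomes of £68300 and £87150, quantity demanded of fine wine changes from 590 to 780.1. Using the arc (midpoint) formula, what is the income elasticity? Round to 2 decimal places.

1.14

ΔQ = 780.1 − 590 = 190.1; midpoint Q̄ = (590 + 780.1)/2 = 685.05.
ΔI = 87150 − 68300 = 18850; midpoint Ī = (68300 + 87150)/2 = 77725.
η = (ΔQ/Q̄) ÷ (ΔI/Ī) = (190.1/685.05) ÷ (18850/77725) = 1.14.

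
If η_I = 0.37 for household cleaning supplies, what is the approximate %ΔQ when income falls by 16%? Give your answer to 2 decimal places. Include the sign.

%ΔQ ≈ η × %ΔI = 0.37 × (-16%) = -5.92%.

-5.92%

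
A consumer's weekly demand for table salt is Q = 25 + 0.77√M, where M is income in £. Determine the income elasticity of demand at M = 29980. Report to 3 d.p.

0.421

At M = 29980: Q = 158.323.
dQ/dM = 0.77/(2√M) = 0.00222354 at this income.
η = (dQ/dM)·(M/Q) = 0.00222354 × (29980/158.323) = 0.421.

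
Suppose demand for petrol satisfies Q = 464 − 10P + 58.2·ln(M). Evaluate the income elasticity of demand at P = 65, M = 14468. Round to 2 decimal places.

0.16

At P = 65, M = 14468: Q = 371.538.
Holding P constant, ∂Q/∂M = 58.2/M = 0.00402267.
η_M = (∂Q/∂M)·(M/Q) = 0.00402267 × (14468/371.538) = 0.16.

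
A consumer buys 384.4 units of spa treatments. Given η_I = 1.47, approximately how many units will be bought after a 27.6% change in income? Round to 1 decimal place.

%ΔQ ≈ η × %ΔI = 1.47 × 27.6% = 40.572%.
New Q ≈ 384.4 × (1 + 0.40572) = 540.4.

540.4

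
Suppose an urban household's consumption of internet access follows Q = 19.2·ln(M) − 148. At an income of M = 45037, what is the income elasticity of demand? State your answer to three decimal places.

At M = 45037: Q = 57.733.
dQ/dM = 19.2/M = 0.000426316 at this income.
η = (dQ/dM)·(M/Q) = 0.000426316 × (45037/57.733) = 0.333.

0.333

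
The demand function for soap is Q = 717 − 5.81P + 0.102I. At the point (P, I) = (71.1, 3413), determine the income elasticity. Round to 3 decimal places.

At P = 71.1, I = 3413: Q = 652.035.
Holding P constant, ∂Q/∂I = 0.102.
η_I = (∂Q/∂I)·(I/Q) = 0.102 × (3413/652.035) = 0.534.

0.534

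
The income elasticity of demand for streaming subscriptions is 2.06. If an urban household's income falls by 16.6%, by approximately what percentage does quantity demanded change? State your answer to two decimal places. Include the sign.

-34.20%

%ΔQ ≈ η × %ΔI = 2.06 × (-16.6%) = -34.20%.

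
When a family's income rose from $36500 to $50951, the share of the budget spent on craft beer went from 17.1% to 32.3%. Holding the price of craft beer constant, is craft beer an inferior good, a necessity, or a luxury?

luxury

The budget share rises as income rises, so η > 1.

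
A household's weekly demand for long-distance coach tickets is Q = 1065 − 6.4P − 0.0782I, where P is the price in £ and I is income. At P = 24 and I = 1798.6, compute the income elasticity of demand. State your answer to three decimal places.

At P = 24, I = 1798.6: Q = 770.749.
Holding P constant, ∂Q/∂I = −0.0782.
η_I = (∂Q/∂I)·(I/Q) = -0.0782 × (1798.6/770.749) = -0.182.

-0.182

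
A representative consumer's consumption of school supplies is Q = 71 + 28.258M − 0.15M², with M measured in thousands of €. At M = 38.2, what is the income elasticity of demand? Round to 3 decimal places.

At M = 38.2: Q = 931.5696.
dQ/dM = 28.258 − 0.3M = 16.79800.
η = (dQ/dM)·(M/Q) = 16.79800 × (38.2/931.5696) = 0.689.

0.689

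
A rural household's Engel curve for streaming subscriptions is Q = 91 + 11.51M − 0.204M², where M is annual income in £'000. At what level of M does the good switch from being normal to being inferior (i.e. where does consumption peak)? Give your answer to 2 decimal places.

28.21

dQ/dM = 11.51 − 0.408M.
The good is inferior where dQ/dM < 0. Setting dQ/dM = 0 gives M = 11.51 / 0.408 = 28.21.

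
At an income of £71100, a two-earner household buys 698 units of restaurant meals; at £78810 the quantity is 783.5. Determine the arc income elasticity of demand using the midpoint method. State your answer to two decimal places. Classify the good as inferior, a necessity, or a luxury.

ΔQ = 783.5 − 698 = 85.5; midpoint Q̄ = (698 + 783.5)/2 = 740.75.
ΔI = 78810 − 71100 = 7710; midpoint Ī = (71100 + 78810)/2 = 74955.
η = (ΔQ/Q̄) ÷ (ΔI/Ī) = (85.5/740.75) ÷ (7710/74955) = 1.12.
η > 1 ⇒ luxury.

1.12 (luxury)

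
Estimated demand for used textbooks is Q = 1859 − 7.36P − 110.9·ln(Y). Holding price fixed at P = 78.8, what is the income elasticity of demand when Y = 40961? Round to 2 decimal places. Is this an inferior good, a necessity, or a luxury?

-1.10 (inferior good)

At P = 78.8, Y = 40961: Q = 101.232.
Holding P constant, ∂Q/∂Y = -110.9/Y = -0.00270745.
η_Y = (∂Q/∂Y)·(Y/Q) = -0.00270745 × (40961/101.232) = -1.10.
Since η < 0, this is an inferior good.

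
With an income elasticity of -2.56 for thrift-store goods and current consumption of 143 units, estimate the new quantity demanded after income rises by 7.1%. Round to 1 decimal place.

117.0

%ΔQ ≈ η × %ΔI = -2.56 × 7.1% = -18.176%.
New Q ≈ 143 × (1 − 0.18176) = 117.0.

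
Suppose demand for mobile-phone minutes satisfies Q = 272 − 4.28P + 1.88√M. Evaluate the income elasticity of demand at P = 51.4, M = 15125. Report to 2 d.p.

At P = 51.4, M = 15125: Q = 283.217.
Holding P constant, ∂Q/∂M = 1.88/(2√M) = 0.00764329.
η_M = (∂Q/∂M)·(M/Q) = 0.00764329 × (15125/283.217) = 0.41.

0.41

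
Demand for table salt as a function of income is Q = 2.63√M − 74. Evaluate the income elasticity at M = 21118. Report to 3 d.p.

0.620

At M = 21118: Q = 308.192.
dQ/dM = 2.63/(2√M) = 0.00904897 at this income.
η = (dQ/dM)·(M/Q) = 0.00904897 × (21118/308.192) = 0.620.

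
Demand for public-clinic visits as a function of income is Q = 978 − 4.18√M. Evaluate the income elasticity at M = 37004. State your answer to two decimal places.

At M = 37004: Q = 173.917.
dQ/dM = -4.18/(2√M) = -0.0108648 at this income.
η = (dQ/dM)·(M/Q) = -0.0108648 × (37004/173.917) = -2.31.

-2.31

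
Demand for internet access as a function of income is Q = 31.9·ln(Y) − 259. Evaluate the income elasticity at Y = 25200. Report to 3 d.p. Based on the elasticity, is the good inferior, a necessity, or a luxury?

0.496 (necessity)

At Y = 25200: Q = 64.294.
dQ/dY = 31.9/Y = 0.00126587 at this income.
η = (dQ/dY)·(Y/Q) = 0.00126587 × (25200/64.294) = 0.496.
Since 0 < η < 1, the good is a necessity.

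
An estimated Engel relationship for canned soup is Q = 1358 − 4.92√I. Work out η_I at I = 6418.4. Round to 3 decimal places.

-0.204

At I = 6418.4: Q = 963.835.
dQ/dI = -4.92/(2√I) = -0.0307059 at this income.
η = (dQ/dI)·(I/Q) = -0.0307059 × (6418.4/963.835) = -0.204.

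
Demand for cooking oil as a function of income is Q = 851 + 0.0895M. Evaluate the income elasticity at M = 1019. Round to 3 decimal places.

At M = 1019: Q = 942.201.
dQ/dM = 0.0895.
η = (dQ/dM)·(M/Q) = 0.0895 × (1019/942.201) = 0.097.

0.097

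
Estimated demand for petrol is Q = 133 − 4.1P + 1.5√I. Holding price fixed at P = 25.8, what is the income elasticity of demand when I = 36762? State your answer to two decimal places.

At P = 25.8, I = 36762: Q = 314.821.
Holding P constant, ∂Q/∂I = 1.5/(2√I) = 0.00391167.
η_I = (∂Q/∂I)·(I/Q) = 0.00391167 × (36762/314.821) = 0.46.

0.46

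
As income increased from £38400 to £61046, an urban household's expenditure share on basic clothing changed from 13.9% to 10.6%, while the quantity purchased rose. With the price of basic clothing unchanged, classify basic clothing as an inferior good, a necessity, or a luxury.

Quantity rises but the budget share falls as income rises, so 0 < η < 1.

necessity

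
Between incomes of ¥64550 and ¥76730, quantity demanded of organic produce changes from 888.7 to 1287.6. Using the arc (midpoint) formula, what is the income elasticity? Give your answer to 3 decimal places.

ΔQ = 1287.6 − 888.7 = 398.9; midpoint Q̄ = (888.7 + 1287.6)/2 = 1088.15.
ΔI = 76730 − 64550 = 12180; midpoint Ī = (64550 + 76730)/2 = 70640.
η = (ΔQ/Q̄) ÷ (ΔI/Ī) = (398.9/1088.15) ÷ (12180/70640) = 2.126.

2.126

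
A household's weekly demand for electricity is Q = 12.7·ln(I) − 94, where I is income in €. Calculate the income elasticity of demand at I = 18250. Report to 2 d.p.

At I = 18250: Q = 30.611.
dQ/dI = 12.7/I = 0.00069589 at this income.
η = (dQ/dI)·(I/Q) = 0.00069589 × (18250/30.611) = 0.41.

0.41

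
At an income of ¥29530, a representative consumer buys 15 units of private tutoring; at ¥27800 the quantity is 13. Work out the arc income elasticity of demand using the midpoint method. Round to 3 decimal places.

2.367

ΔQ = 13 − 15 = -2; midpoint Q̄ = (15 + 13)/2 = 14.
ΔI = 27800 − 29530 = -1730; midpoint Ī = (29530 + 27800)/2 = 28665.
η = (ΔQ/Q̄) ÷ (ΔI/Ī) = (-2/14) ÷ (-1730/28665) = 2.367.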